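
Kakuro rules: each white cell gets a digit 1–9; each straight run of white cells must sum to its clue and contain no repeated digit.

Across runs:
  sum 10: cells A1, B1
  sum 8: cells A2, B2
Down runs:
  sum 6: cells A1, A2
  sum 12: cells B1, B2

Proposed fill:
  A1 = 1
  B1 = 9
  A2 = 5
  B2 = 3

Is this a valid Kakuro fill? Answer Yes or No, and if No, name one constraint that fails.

Across: 1+9=10; 5+3=8. Down: 1+5=6; 9+3=12. No digit repeats within any run.

Yes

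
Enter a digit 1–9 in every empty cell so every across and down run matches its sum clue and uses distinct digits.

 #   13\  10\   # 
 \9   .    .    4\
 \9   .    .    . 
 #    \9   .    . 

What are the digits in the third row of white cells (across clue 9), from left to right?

6, 3

4 in 2 cells must be {1,3}.
Nothing is forced directly, so branch on R2C3, whose candidates are 1 or 3. If R2C3 = 3: that forces R3C3 = 1, after which R3C2 would have to be in {8} for the 9 across but in {1,2,3,4,5,6,7} for the 10 down — contradiction. So R2C3 = 1.
R3C3 = 4 − 1 = 3 completes the 4 down.
R3C2 = 9 − 3 = 6 completes the 9 across.
R2C2 = 3: the only remaining digit allowed by both the 9 across and the 10 down.
R1C2 = 10 − 9 = 1 completes the 10 down.
R2C1 = 9 − 4 = 5 completes the 9 across.
R1C1 = 9 − 1 = 8 completes the 9 across.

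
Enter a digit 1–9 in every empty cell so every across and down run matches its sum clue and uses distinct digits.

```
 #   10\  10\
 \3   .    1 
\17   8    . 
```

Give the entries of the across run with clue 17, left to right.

3 in 2 cells must be {1,2}; 17 in 2 cells must be {8,9}.
R1C1 = 3 − 1 = 2 completes the 3 across.
R2C2 = 17 − 8 = 9 completes the 17 across.

8 9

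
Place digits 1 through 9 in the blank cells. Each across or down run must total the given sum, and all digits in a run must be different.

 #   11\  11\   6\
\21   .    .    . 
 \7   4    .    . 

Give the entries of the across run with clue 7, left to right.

7 in 3 cells must be {1,2,4}.
R1C1 = 11 − 4 = 7 completes the 11 down.
Given what's placed, R1C3 must be 5 to fit the 21 across and 6 down.
Given what's placed, R2C2 must be 2 to fit the 7 across and 11 down.
R2C3 = 7 − 6 = 1 completes the 7 across.
R1C2 = 21 − 12 = 9 completes the 21 across.

4 2 1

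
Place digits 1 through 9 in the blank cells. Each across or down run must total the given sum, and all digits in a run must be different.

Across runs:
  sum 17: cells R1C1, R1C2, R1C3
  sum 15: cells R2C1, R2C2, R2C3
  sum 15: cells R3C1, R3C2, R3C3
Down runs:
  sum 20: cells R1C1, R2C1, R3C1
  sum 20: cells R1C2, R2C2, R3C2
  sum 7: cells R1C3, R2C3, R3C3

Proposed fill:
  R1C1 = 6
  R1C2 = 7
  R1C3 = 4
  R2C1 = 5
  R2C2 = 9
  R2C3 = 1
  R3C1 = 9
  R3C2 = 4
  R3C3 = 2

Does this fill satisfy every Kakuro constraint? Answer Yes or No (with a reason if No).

Across: 6+7+4=17; 5+9+1=15; 9+4+2=15. Down: 6+5+9=20; 7+9+4=20; 4+1+2=7. No digit repeats within any run.

Yes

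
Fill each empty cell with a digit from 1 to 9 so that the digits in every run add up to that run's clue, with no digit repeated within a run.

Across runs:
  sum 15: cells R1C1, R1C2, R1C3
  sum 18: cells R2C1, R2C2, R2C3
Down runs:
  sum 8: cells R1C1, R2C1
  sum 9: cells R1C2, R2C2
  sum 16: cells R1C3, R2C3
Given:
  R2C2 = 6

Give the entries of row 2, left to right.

16 in 2 cells must be {7,9}.
R1C2 = 9 − 6 = 3 completes the 9 down.
Given what's placed, R1C3 must be 7 to fit the 15 across and 16 down.
R2C3 = 16 − 7 = 9 completes the 16 down.
R1C1 = 15 − 10 = 5 completes the 15 across.
R2C1 = 18 − 15 = 3 completes the 18 across.

3 6 9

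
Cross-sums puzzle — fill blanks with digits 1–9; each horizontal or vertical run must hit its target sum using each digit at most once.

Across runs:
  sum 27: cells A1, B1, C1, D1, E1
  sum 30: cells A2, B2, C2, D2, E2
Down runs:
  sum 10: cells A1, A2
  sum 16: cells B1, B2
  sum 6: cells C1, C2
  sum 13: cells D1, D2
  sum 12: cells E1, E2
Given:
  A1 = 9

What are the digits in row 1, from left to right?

16 in 2 cells must be {7,9}.
B1 = 7: the only remaining digit allowed by both the 27 across and the 16 down.
A2 = 10 − 9 = 1 completes the 10 down.
B2 = 16 − 7 = 9 completes the 16 down.
C2 = 5: the only remaining digit allowed by both the 30 across and the 6 down.
C1 = 6 − 5 = 1 completes the 6 down.
Nothing is forced directly, so branch on E1, whose candidates are 4 or 8. If E1 = 8: then D1 would have to be in {2} for the 27 across but in {4,5,6,7,8,9} for the 13 down — contradiction. So E1 = 4.
D1 = 27 − 21 = 6 completes the 27 across.

9 7 1 6 4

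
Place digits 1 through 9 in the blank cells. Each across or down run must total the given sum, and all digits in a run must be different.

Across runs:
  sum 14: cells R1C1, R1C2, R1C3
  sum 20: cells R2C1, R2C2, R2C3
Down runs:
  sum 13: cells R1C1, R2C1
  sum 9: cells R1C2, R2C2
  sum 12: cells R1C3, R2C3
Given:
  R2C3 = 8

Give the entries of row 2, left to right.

R1C3 = 12 − 8 = 4 completes the 12 down.
No cell is forced outright now. R2C1 can only be 5 or 7 or 9 (the digits allowed by both its 20 across and its 13 down). If R2C1 = 7: then R1C1 would have to be in {1,2,3,7,8,9} for the 14 across but in {6} for the 13 down — contradiction. If R2C1 = 9: then R1C1 would have to be in {1,2,3,7,8,9} for the 14 across but in {4} for the 13 down — contradiction. So R2C1 = 5.
R1C1 = 13 − 5 = 8 completes the 13 down.
R1C2 = 14 − 12 = 2 completes the 14 across.
R2C2 = 20 − 13 = 7 completes the 20 across.

5 7 8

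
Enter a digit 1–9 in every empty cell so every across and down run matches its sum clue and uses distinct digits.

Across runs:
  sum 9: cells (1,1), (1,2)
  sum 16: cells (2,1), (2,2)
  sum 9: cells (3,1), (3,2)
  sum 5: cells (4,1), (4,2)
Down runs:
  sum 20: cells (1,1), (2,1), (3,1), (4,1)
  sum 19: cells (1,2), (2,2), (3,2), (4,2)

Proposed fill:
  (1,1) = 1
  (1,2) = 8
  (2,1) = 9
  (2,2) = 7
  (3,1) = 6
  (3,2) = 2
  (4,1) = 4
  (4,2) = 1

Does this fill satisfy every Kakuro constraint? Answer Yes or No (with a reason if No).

No — the down run (1,2)–(4,2) sums to 18, not 19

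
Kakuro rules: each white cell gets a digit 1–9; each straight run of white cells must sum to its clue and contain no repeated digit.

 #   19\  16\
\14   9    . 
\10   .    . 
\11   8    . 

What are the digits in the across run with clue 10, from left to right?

R1C2 = 14 − 9 = 5 completes the 14 across.
R2C1 = 19 − 17 = 2 completes the 19 down.
R2C2 = 10 − 2 = 8 completes the 10 across.
R3C2 = 11 − 8 = 3 completes the 11 across.

2 8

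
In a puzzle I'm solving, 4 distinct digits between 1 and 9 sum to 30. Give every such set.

4 distinct digits from 1–9 sum between 10 and 30.
Only one set works: {6,7,8,9}.

{6,7,8,9}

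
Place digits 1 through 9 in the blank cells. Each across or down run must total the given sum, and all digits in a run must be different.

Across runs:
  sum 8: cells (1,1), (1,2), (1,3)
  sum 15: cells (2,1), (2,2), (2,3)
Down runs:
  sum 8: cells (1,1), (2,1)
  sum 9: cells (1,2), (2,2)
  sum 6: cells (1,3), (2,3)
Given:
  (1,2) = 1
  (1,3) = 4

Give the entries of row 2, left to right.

5 8 2

(1,1) = 8 − 5 = 3 completes the 8 across.
(2,1) = 8 − 3 = 5 completes the 8 down.
(2,2) = 9 − 1 = 8 completes the 9 down.
(2,3) = 15 − 13 = 2 completes the 15 across.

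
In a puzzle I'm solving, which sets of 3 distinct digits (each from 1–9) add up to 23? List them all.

3 distinct digits from 1–9 sum between 6 and 24.
Only one set works: {6,8,9}.

{6,8,9}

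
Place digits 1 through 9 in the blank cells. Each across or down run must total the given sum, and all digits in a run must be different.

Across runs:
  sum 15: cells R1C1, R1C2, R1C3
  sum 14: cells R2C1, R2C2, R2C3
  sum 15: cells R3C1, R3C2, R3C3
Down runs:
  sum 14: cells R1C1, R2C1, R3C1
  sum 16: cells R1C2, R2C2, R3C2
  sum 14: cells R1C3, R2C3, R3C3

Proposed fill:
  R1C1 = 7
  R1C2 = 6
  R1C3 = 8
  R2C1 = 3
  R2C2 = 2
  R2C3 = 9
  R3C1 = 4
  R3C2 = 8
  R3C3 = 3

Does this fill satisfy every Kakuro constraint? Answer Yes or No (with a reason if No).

No — the down run R1C3–R3C3 sums to 20, not 14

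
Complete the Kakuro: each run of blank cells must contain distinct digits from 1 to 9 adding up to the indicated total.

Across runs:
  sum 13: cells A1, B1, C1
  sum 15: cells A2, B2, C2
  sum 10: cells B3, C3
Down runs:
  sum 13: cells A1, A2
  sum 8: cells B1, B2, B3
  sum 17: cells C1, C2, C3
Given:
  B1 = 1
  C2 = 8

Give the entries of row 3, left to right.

Nothing is forced directly, so branch on B3, whose candidates are 2 or 3 or 4. If B3 = 2: that forces B2 = 5, after which C3 would have to be in {8} for the 10 across but in {2,3,4,5,6,7} for the 17 down — contradiction. If B3 = 3: that forces B2 = 4, C3 = 7, after which C1 would have to be in {3,4,5,7,8,9} for the 13 across but in {2} for the 17 down — contradiction. So B3 = 4.
B2 = 8 − 5 = 3 completes the 8 down.
C3 = 10 − 4 = 6 completes the 10 across.
C1 = 17 − 14 = 3 completes the 17 down.
A2 = 15 − 11 = 4 completes the 15 across.
A1 = 13 − 4 = 9 completes the 13 across.

4 6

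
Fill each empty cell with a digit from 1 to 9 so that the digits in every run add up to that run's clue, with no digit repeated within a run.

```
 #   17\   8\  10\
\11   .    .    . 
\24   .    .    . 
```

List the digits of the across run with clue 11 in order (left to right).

8 1 2

24 in 3 cells must be {7,8,9}; 17 in 2 cells must be {8,9}.
The 11 across and the 17 down share only 8, so R1C1 = 8.
R2C1 = 17 − 8 = 9 completes the 17 down.
Given what's placed, R2C2 must be 7 to fit the 24 across and 8 down.
R2C3 = 24 − 16 = 8 completes the 24 across.
R1C2 = 8 − 7 = 1 completes the 8 down.
R1C3 = 11 − 9 = 2 completes the 11 across.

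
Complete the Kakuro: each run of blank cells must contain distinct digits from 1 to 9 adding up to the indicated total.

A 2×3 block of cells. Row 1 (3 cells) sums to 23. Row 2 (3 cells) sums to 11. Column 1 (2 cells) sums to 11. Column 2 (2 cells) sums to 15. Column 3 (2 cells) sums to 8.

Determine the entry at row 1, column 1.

23 in 3 cells must be {6,8,9}.
The 23 across and the 8 down share only 6, so (1,3) = 6.
(2,3) = 8 − 6 = 2 completes the 8 down.
Nothing is forced directly, so branch on (2,2), whose candidates are 6 or 8. If (2,2) = 8: then (1,2) would have to be in {8,9} for the 23 across but in {7} for the 15 down — contradiction. So (2,2) = 6.
(1,2) = 15 − 6 = 9 completes the 15 down.
(2,1) = 11 − 8 = 3 completes the 11 across.
(1,1) = 23 − 15 = 8 completes the 23 across.

8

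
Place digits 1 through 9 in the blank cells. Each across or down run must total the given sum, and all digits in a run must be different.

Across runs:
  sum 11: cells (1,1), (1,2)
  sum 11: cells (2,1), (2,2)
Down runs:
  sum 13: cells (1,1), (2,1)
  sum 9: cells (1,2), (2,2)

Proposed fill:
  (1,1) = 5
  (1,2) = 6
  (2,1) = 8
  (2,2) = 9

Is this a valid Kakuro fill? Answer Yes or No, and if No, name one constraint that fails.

No — the across run (2,1)–(2,2) sums to 17, not 11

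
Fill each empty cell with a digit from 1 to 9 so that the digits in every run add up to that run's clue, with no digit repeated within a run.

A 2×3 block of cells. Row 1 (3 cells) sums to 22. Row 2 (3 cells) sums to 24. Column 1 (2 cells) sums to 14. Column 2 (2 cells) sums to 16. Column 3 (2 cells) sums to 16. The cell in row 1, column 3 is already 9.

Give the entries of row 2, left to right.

8 9 7

24 in 3 cells must be {7,8,9}; 16 in 2 cells must be {7,9}.
Given what's placed, (1,2) must be 7 to fit the 22 across and 16 down.
(2,2) = 16 − 7 = 9 completes the 16 down.
(2,3) = 16 − 9 = 7 completes the 16 down.
(1,1) = 22 − 16 = 6 completes the 22 across.
(2,1) = 24 − 16 = 8 completes the 24 across.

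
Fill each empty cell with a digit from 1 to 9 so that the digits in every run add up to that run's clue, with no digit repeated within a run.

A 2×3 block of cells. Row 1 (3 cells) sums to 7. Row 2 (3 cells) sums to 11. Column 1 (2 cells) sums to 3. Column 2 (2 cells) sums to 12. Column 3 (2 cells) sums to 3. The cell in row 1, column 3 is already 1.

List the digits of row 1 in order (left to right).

2, 4, 1

7 in 3 cells must be {1,2,4}; 3 in 2 cells must be {1,2}.
Given what's placed, (1,1) must be 2 to fit the 7 across and 3 down.
(1,2) = 7 − 3 = 4 completes the 7 across.
(2,1) = 3 − 2 = 1 completes the 3 down.
(2,2) = 12 − 4 = 8 completes the 12 down.
(2,3) = 11 − 9 = 2 completes the 11 across.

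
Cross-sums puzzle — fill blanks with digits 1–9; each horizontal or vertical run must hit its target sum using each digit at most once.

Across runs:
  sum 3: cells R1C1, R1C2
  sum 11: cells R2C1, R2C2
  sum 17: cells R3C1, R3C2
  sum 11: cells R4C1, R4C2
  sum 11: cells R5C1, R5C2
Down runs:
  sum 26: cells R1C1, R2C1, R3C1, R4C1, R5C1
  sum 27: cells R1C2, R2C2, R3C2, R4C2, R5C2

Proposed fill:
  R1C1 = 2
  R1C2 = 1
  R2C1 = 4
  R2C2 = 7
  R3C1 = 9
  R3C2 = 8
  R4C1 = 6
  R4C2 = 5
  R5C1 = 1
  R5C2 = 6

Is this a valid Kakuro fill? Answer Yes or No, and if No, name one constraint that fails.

No — the down run R1C1–R5C1 sums to 22, not 26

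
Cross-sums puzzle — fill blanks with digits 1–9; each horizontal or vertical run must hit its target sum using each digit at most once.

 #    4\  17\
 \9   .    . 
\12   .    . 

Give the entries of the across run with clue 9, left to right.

4 in 2 cells must be {1,3}; 17 in 2 cells must be {8,9}.
The 9 across and the 17 down share only 8, so R1C2 = 8.
The 12 across and the 4 down share only 3, so R2C1 = 3.
R2C2 = 12 − 3 = 9 completes the 12 across.
R1C1 = 9 − 8 = 1 completes the 9 across.

1 8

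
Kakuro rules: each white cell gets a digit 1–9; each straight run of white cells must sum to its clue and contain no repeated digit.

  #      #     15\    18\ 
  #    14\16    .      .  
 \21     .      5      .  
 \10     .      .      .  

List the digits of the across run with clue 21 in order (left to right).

9 5 7

16 in 2 cells must be {7,9}.
R2C1 = 9: the only remaining digit allowed by both the 21 across and the 14 down.
R2C3 = 21 − 14 = 7 completes the 21 across.
R3C1 = 14 − 9 = 5 completes the 14 down.
Given what's placed, R1C3 must be 9 to fit the 16 across and 18 down.
R3C3 = 18 − 16 = 2 completes the 18 down.
R1C2 = 16 − 9 = 7 completes the 16 across.
R3C2 = 10 − 7 = 3 completes the 10 across.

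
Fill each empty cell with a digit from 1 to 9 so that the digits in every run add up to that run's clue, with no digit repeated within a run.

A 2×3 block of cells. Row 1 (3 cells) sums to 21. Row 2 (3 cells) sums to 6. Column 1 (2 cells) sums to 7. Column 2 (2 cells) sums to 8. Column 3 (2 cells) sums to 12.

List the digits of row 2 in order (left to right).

6 in 3 cells must be {1,2,3}.
The 6 across and the 12 down share only 3, so (2,3) = 3.
(1,3) = 12 − 3 = 9 completes the 12 down.
Nothing is forced directly, so branch on (1,1), whose candidates are 4 or 5. If (1,1) = 4: then (1,2) would have to be in {8} for the 21 across but in {1,2,3,5,6,7} for the 8 down — contradiction. So (1,1) = 5.
(1,2) = 21 − 14 = 7 completes the 21 across.
(2,1) = 7 − 5 = 2 completes the 7 down.
(2,2) = 6 − 5 = 1 completes the 6 across.

2, 1, 3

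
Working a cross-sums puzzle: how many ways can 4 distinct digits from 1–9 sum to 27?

3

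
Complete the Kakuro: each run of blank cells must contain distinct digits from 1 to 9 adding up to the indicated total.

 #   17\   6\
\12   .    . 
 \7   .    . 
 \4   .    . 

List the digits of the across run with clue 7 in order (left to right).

5 2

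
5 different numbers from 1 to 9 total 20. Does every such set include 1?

No

Counterexample: {2,3,4,5,6} sums to 20 without using 1.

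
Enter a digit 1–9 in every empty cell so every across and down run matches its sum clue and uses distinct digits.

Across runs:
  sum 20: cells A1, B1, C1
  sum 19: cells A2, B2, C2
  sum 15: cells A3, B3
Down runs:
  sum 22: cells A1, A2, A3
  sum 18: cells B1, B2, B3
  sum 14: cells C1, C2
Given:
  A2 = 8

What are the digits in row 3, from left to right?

A3 = 9: the only remaining digit allowed by both the 15 across and the 22 down.
B3 = 15 − 9 = 6 completes the 15 across.
A1 = 22 − 17 = 5 completes the 22 down.
No cell is forced outright now. B1 can only be 7 or 8 or 9 (the digits allowed by both its 20 across and its 18 down). If B1 = 8: then C1 would have to be in {7} for the 20 across but in {5,6,8,9} for the 14 down — contradiction. If B1 = 9: that forces C1 = 6, after which B2 would have to be in {2,4,5,6,7,9} for the 19 across but in {3} for the 18 down — contradiction. So B1 = 7.
C1 = 20 − 12 = 8 completes the 20 across.
B2 = 18 − 13 = 5 completes the 18 down.
C2 = 19 − 13 = 6 completes the 19 across.

9 6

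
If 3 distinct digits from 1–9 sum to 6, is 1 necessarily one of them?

The only way to make 6 from 3 distinct digits is {1,2,3}, which contains 1.

Yes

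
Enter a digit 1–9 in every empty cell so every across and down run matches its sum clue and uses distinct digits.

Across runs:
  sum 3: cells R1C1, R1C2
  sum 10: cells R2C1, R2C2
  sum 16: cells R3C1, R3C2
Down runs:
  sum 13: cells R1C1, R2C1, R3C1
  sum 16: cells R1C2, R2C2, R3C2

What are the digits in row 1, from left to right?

2, 1

3 in 2 cells must be {1,2}; 16 in 2 cells must be {7,9}.
Nothing is forced directly, so branch on R1C1, whose candidates are 1 or 2. If R1C1 = 1: that forces R1C2 = 2, R3C2 = 9, after which R2C2 would have to be in {1,2,3,4,6,7,8,9} for the 10 across but in {5} for the 16 down — contradiction. So R1C1 = 2.
R1C2 = 3 − 2 = 1 completes the 3 across.
Given what's placed, R3C1 must be 7 to fit the 16 across and 13 down.
R3C2 = 16 − 7 = 9 completes the 16 across.
R2C1 = 13 − 9 = 4 completes the 13 down.
R2C2 = 10 − 4 = 6 completes the 10 across.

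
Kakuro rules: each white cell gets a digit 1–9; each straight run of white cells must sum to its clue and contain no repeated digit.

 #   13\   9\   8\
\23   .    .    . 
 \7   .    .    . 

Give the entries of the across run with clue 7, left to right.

4 1 2

23 in 3 cells must be {6,8,9}; 7 in 3 cells must be {1,2,4}.
The 23 across and the 8 down share only 6, so R1C3 = 6.
The 7 across and the 13 down share only 4, so R2C1 = 4.
R2C3 = 8 − 6 = 2 completes the 8 down.
R1C1 = 13 − 4 = 9 completes the 13 down.
R1C2 = 23 − 15 = 8 completes the 23 across.
R2C2 = 7 − 6 = 1 completes the 7 across.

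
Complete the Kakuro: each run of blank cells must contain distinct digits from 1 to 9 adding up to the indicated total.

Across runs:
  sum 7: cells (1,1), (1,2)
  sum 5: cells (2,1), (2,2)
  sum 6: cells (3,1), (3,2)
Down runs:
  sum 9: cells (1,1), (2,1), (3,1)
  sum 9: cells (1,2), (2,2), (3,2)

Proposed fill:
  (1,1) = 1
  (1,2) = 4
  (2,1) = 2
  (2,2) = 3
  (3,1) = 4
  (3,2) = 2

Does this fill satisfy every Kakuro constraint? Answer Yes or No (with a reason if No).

No — the down run (1,1)–(3,1) sums to 7, not 9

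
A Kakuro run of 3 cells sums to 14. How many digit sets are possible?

8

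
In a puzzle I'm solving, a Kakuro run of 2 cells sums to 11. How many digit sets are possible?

2 distinct digits from 1–9 sum between 3 and 17.
Enumerating: {2,9}, {3,8}, {4,7}, {5,6}.

4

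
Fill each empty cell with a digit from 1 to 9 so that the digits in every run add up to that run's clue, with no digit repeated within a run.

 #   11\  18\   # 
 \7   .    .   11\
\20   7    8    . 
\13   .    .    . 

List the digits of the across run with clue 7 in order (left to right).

1 6

R2C3 = 20 − 15 = 5 completes the 20 across.
R3C3 = 11 − 5 = 6 completes the 11 down.
R3C1 = 3: the only remaining digit allowed by both the 13 across and the 11 down.
R3C2 = 13 − 9 = 4 completes the 13 across.
R1C1 = 11 − 10 = 1 completes the 11 down.
R1C2 = 7 − 1 = 6 completes the 7 across.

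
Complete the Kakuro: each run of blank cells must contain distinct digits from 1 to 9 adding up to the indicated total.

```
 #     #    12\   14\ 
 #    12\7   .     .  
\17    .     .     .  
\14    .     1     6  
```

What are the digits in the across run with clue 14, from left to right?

R3C1 = 14 − 7 = 7 completes the 14 across.
R2C1 = 12 − 7 = 5 completes the 12 down.
R2C3 = 3: the only remaining digit allowed by both the 17 across and the 14 down.
R1C3 = 14 − 9 = 5 completes the 14 down.
R2C2 = 17 − 8 = 9 completes the 17 across.
R1C2 = 7 − 5 = 2 completes the 7 across.

7 1 6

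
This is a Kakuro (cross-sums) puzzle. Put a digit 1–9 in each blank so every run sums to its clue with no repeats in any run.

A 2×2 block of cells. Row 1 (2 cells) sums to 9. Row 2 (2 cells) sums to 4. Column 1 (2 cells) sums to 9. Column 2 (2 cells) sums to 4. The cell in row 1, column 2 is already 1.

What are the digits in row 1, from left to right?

8 1

4 in 2 cells must be {1,3}.
(1,1) = 9 − 1 = 8 completes the 9 across.
(2,1) = 9 − 8 = 1 completes the 9 down.
(2,2) = 4 − 1 = 3 completes the 4 across.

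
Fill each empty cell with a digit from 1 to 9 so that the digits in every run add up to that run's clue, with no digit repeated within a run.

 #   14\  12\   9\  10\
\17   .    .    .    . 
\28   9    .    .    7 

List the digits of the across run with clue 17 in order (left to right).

R1C1 = 14 − 9 = 5 completes the 14 down.
R1C4 = 10 − 7 = 3 completes the 10 down.
Nothing is forced directly, so branch on R2C2, whose candidates are 4 or 8. If R2C2 = 8: then R1C2 would have to be in {1,2,7,8} for the 17 across but in {4} for the 12 down — contradiction. So R2C2 = 4.
R1C2 = 12 − 4 = 8 completes the 12 down.
R1C3 = 17 − 16 = 1 completes the 17 across.
R2C3 = 28 − 20 = 8 completes the 28 across.

5 8 1 3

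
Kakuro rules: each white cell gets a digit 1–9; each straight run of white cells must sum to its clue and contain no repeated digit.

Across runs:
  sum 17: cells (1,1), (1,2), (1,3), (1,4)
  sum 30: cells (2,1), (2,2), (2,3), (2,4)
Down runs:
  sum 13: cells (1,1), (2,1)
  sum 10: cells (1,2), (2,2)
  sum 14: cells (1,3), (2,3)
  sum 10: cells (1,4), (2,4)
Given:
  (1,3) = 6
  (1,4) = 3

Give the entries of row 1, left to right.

7, 1, 6, 3

30 in 4 cells must be {6,7,8,9}.
Given what's placed, (1,1) must be 7 to fit the 17 across and 13 down.
(1,2) = 17 − 16 = 1 completes the 17 across.
(2,1) = 13 − 7 = 6 completes the 13 down.
(2,2) = 10 − 1 = 9 completes the 10 down.
(2,3) = 14 − 6 = 8 completes the 14 down.
(2,4) = 30 − 23 = 7 completes the 30 across.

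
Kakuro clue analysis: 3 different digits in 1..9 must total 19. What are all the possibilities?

{2,8,9}; {3,7,9}; {4,6,9}; {4,7,8}; {5,6,8}

3 distinct digits from 1–9 sum between 6 and 24.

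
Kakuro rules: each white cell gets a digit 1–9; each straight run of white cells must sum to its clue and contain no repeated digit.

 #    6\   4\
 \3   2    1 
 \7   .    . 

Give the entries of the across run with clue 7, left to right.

3 in 2 cells must be {1,2}; 4 in 2 cells must be {1,3}.
R2C1 = 6 − 2 = 4 completes the 6 down.
R2C2 = 7 − 4 = 3 completes the 7 across.

4 3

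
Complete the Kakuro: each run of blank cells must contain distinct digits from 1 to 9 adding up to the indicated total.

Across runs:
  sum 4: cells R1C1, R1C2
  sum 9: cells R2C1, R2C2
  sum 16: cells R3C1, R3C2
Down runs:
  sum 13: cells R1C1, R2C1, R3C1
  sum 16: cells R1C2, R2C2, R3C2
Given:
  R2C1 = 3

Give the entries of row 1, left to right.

1 3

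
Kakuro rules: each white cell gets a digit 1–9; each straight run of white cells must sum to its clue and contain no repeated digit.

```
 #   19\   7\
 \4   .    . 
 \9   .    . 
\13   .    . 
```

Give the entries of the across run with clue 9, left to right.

4 in 2 cells must be {1,3}; 7 in 3 cells must be {1,2,4}.
The 4 across and the 19 down share only 3, so R1C1 = 3.
R1C2 = 4 − 3 = 1 completes the 4 across.
Given what's placed, R2C1 must be 7 to fit the 9 across and 19 down.
R2C2 = 9 − 7 = 2 completes the 9 across.
R3C1 = 19 − 10 = 9 completes the 19 down.
R3C2 = 13 − 9 = 4 completes the 13 across.

7 2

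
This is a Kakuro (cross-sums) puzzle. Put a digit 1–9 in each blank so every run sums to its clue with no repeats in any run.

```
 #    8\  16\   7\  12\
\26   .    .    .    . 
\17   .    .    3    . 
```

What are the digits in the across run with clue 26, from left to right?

16 in 2 cells must be {7,9}.
R1C3 = 7 − 3 = 4 completes the 7 down.
Nothing is forced directly, so branch on R1C2, whose candidates are 7 or 9. If R1C2 = 7: that forces R1C1 = 6, R1C4 = 9, R2C1 = 2, after which R2C2 would have to be in {4,5,7,8} for the 17 across but in {9} for the 16 down — contradiction. So R1C2 = 9.
R2C2 = 16 − 9 = 7 completes the 16 down.
R2C4 = 5: the only remaining digit allowed by both the 17 across and the 12 down.
R1C4 = 12 − 5 = 7 completes the 12 down.
R2C1 = 17 − 15 = 2 completes the 17 across.
R1C1 = 26 − 20 = 6 completes the 26 across.

6, 9, 4, 7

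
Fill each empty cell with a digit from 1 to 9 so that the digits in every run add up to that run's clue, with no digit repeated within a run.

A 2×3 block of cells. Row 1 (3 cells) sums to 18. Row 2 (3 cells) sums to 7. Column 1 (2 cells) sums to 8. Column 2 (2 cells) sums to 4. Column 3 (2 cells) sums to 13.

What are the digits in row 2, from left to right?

7 in 3 cells must be {1,2,4}; 4 in 2 cells must be {1,3}.
The 7 across and the 4 down share only 1, so (2,2) = 1.
Given what's placed, (2,3) must be 4 to fit the 7 across and 13 down.
(1,2) = 4 − 1 = 3 completes the 4 down.
(1,3) = 13 − 4 = 9 completes the 13 down.
(2,1) = 7 − 5 = 2 completes the 7 across.
(1,1) = 18 − 12 = 6 completes the 18 across.

2, 1, 4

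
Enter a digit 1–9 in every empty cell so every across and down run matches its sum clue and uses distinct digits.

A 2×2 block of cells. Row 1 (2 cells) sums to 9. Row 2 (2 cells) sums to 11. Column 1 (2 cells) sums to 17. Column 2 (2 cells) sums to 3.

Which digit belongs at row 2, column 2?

17 in 2 cells must be {8,9}; 3 in 2 cells must be {1,2}.
The 9 across and the 17 down share only 8, so (1,1) = 8.
(1,2) = 9 − 8 = 1 completes the 9 across.
(2,1) = 17 − 8 = 9 completes the 17 down.
(2,2) = 11 − 9 = 2 completes the 11 across.

2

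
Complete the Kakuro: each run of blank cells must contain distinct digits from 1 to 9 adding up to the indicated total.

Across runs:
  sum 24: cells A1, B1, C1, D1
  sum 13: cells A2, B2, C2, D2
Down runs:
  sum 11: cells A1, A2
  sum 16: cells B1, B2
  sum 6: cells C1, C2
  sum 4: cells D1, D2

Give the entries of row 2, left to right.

16 in 2 cells must be {7,9}; 4 in 2 cells must be {1,3}.
Only 7 fits B2 under both its across sum 13 and down sum 16.
B1 = 16 − 7 = 9 completes the 16 down.
Nothing is forced directly, so branch on D1, whose candidates are 1 or 3. If D1 = 1: then C1 would have to be in {6,8} for the 24 across but in {1,2,4,5} for the 6 down — contradiction. So D1 = 3.
D2 = 4 − 3 = 1 completes the 4 down.
C2 = 2: the only remaining digit allowed by both the 13 across and the 6 down.
C1 = 6 − 2 = 4 completes the 6 down.
A2 = 13 − 10 = 3 completes the 13 across.

3 7 2 1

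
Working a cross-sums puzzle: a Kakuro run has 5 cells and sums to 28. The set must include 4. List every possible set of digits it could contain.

5 distinct digits from 1–9 sum between 15 and 35.
Keeping only sets containing 4.

{1,4,6,8,9}; {2,4,5,8,9}; {2,4,6,7,9}; {3,4,5,7,9}; {3,4,6,7,8}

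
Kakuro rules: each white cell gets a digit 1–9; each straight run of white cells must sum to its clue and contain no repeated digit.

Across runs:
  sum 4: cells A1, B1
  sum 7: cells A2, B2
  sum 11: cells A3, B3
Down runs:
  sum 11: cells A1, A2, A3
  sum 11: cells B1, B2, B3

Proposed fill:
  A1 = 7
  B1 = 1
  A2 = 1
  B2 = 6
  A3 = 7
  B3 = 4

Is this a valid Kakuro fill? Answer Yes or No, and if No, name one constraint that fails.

No — the across run A1–B1 sums to 8, not 4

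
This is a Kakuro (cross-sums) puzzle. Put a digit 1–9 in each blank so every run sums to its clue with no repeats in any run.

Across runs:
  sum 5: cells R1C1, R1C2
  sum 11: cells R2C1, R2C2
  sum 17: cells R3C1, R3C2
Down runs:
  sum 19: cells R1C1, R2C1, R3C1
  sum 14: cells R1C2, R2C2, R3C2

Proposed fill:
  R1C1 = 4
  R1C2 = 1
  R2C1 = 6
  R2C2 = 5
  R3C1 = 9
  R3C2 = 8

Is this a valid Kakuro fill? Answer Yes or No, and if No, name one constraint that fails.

Yes

Across: 4+1=5; 6+5=11; 9+8=17. Down: 4+6+9=19; 1+5+8=14. No digit repeats within any run.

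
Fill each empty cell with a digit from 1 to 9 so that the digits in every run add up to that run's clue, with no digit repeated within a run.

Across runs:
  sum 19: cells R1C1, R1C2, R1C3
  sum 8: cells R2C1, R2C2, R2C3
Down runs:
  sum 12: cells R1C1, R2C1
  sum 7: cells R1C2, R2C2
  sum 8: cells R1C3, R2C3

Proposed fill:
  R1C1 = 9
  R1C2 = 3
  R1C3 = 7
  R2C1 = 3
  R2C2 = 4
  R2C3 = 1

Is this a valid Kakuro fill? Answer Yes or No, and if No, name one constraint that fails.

Across: 9+3+7=19; 3+4+1=8. Down: 9+3=12; 3+4=7; 7+1=8. No digit repeats within any run.

Yes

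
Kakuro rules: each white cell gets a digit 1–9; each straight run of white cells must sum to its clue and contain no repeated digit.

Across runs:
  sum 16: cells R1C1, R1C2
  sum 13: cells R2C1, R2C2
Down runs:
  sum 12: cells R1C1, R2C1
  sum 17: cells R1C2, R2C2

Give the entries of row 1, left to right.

16 in 2 cells must be {7,9}; 17 in 2 cells must be {8,9}.
The 16 across and the 17 down share only 9, so R1C2 = 9.
R2C2 = 17 − 9 = 8 completes the 17 down.
R1C1 = 16 − 9 = 7 completes the 16 across.
R2C1 = 13 − 8 = 5 completes the 13 across.

7 9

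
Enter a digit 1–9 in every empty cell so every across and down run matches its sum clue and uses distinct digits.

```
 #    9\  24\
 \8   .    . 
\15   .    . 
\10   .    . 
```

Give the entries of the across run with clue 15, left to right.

24 in 3 cells must be {7,8,9}.
The 8 across and the 24 down share only 7, so R1C2 = 7.
The 15 across and the 9 down share only 6, so R2C1 = 6.
R2C2 = 15 − 6 = 9 completes the 15 across.
R3C2 = 24 − 16 = 8 completes the 24 down.
R1C1 = 8 − 7 = 1 completes the 8 across.
R3C1 = 10 − 8 = 2 completes the 10 across.

6 9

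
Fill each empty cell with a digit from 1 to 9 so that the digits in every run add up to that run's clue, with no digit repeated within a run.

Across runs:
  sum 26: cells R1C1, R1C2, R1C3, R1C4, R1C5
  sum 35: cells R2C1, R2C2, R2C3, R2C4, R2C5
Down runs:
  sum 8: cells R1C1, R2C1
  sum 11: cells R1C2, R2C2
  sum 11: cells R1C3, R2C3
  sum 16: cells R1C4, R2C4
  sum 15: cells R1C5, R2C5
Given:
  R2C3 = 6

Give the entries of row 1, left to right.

3 2 5 9 7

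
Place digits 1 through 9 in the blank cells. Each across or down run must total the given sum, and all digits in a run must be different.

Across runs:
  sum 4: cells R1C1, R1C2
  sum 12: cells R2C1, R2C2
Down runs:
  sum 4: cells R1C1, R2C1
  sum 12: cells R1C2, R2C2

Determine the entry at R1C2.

3

4 in 2 cells must be {1,3}.
The 4 across and the 12 down share only 3, so R1C2 = 3.
The 12 across and the 4 down share only 3, so R2C1 = 3.
R2C2 = 12 − 3 = 9 completes the 12 across.
R1C1 = 4 − 3 = 1 completes the 4 across.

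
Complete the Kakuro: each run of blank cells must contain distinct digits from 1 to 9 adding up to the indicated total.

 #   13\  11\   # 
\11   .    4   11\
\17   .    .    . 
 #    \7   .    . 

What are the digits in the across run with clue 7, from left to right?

5 2

R1C1 = 11 − 4 = 7 completes the 11 across.
R2C1 = 13 − 7 = 6 completes the 13 down.
Given what's placed, R2C2 must be 2 to fit the 17 across and 11 down.
R2C3 = 17 − 8 = 9 completes the 17 across.
R3C2 = 11 − 6 = 5 completes the 11 down.
R3C3 = 7 − 5 = 2 completes the 7 across.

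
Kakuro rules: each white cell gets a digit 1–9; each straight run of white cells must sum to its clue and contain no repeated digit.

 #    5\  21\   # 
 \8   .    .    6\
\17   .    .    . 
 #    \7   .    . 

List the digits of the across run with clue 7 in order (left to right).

6 1

Nothing is forced directly, so branch on R3C2, whose candidates are 4 or 5 or 6. If R3C2 = 4: then R1C2 would have to be in {1,2,3,5,6,7} for the 8 across but in {8,9} for the 21 down — contradiction. If R3C2 = 5: that forces R1C2 = 7, R2C2 = 9, R3C3 = 2, R1C1 = 1, after which R2C1 would have to be in {1,2,3,5,6,7} for the 17 across but in {4} for the 5 down — contradiction. So R3C2 = 6.
R1C2 = 7: the only remaining digit allowed by both the 8 across and the 21 down.
R2C2 = 21 − 13 = 8 completes the 21 down.
R3C3 = 7 − 6 = 1 completes the 7 across.
R1C1 = 8 − 7 = 1 completes the 8 across.
R2C1 = 5 − 1 = 4 completes the 5 down.
R2C3 = 17 − 12 = 5 completes the 17 across.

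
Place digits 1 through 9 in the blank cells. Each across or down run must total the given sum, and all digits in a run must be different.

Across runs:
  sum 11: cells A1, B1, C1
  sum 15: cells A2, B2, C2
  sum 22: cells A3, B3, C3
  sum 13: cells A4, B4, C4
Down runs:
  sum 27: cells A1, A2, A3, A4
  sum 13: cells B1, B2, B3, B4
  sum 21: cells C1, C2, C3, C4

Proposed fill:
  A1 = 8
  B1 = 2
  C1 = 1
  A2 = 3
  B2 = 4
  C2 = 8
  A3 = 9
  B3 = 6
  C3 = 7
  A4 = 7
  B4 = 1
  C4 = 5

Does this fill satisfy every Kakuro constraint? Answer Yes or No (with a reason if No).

Yes

Across: 8+2+1=11; 3+4+8=15; 9+6+7=22; 7+1+5=13. Down: 8+3+9+7=27; 2+4+6+1=13; 1+8+7+5=21. No digit repeats within any run.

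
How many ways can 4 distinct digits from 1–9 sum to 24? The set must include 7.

4

4 distinct digits from 1–9 sum between 10 and 30.
Keeping only sets containing 7.
Enumerating: {2,6,7,9}, {3,5,7,9}, {3,6,7,8}, {4,5,7,8}.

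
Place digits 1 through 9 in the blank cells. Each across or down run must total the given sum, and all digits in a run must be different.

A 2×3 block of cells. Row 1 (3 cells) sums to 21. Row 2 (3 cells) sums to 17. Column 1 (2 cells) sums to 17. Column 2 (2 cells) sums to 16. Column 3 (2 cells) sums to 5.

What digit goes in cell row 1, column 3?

4

17 in 2 cells must be {8,9}; 16 in 2 cells must be {7,9}.
The 21 across and the 5 down share only 4, so (1,3) = 4.
(2,3) = 5 − 4 = 1 completes the 5 down.
Given what's placed, (1,2) must be 9 to fit the 21 across and 16 down.
(2,1) = 9: the only remaining digit allowed by both the 17 across and the 17 down.
(2,2) = 17 − 10 = 7 completes the 17 across.
(1,1) = 21 − 13 = 8 completes the 21 across.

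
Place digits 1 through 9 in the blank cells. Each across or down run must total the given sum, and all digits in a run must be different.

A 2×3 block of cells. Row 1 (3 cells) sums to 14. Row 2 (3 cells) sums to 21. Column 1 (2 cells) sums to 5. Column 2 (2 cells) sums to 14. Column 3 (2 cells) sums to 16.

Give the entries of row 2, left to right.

16 in 2 cells must be {7,9}.
The 21 across and the 5 down share only 4, so (2,1) = 4.
Given what's placed, (2,3) must be 9 to fit the 21 across and 16 down.
(1,1) = 5 − 4 = 1 completes the 5 down.
(1,3) = 16 − 9 = 7 completes the 16 down.
(2,2) = 21 − 13 = 8 completes the 21 across.
(1,2) = 14 − 8 = 6 completes the 14 across.

4 8 9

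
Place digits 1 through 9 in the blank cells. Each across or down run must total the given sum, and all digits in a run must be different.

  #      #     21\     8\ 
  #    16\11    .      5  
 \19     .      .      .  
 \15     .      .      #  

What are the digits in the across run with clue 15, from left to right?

7, 8

16 in 2 cells must be {7,9}.
R1C2 = 11 − 5 = 6 completes the 11 across.
R2C3 = 8 − 5 = 3 completes the 8 down.
R2C2 = 7: the only remaining digit allowed by both the 19 across and the 21 down.
R3C2 = 21 − 13 = 8 completes the 21 down.
R2C1 = 19 − 10 = 9 completes the 19 across.
R3C1 = 15 − 8 = 7 completes the 15 across.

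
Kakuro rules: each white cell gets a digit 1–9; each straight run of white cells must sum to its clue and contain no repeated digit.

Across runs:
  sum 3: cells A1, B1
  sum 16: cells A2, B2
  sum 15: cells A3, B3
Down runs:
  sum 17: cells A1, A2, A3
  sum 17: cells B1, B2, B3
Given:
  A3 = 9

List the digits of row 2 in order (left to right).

7 9

3 in 2 cells must be {1,2}; 16 in 2 cells must be {7,9}.
A2 = 7: the only remaining digit allowed by both the 16 across and the 17 down.
B2 = 16 − 7 = 9 completes the 16 across.
B3 = 15 − 9 = 6 completes the 15 across.
A1 = 17 − 16 = 1 completes the 17 down.
B1 = 3 − 1 = 2 completes the 3 across.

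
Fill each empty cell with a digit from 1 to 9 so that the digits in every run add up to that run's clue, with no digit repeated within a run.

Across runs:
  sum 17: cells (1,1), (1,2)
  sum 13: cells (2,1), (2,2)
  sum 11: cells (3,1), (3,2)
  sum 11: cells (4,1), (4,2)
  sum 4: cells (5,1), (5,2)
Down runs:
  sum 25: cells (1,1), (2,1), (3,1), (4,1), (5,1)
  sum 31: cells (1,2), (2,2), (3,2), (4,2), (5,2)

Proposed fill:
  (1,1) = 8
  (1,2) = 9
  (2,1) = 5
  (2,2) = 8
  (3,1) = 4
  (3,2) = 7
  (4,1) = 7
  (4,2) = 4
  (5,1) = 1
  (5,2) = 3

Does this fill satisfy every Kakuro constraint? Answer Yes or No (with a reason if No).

Across: 8+9=17; 5+8=13; 4+7=11; 7+4=11; 1+3=4. Down: 8+5+4+7+1=25; 9+8+7+4+3=31. No digit repeats within any run.

Yes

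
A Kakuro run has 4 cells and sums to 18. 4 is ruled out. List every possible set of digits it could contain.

{1,2,6,9}; {1,2,7,8}; {1,3,5,9}; {1,3,6,8}; {2,3,5,8}; {2,3,6,7}

4 distinct digits from 1–9 sum between 10 and 30.
Dropping sets that contain 4.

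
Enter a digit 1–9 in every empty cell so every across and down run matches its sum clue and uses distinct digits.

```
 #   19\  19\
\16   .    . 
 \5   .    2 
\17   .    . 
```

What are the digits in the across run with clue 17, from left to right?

9 8

16 in 2 cells must be {7,9}; 17 in 2 cells must be {8,9}.
R1C2 = 9: the only remaining digit allowed by both the 16 across and the 19 down.
R2C1 = 5 − 2 = 3 completes the 5 across.
Given what's placed, R3C1 must be 9 to fit the 17 across and 19 down.
R3C2 = 17 − 9 = 8 completes the 17 across.
R1C1 = 16 − 9 = 7 completes the 16 across.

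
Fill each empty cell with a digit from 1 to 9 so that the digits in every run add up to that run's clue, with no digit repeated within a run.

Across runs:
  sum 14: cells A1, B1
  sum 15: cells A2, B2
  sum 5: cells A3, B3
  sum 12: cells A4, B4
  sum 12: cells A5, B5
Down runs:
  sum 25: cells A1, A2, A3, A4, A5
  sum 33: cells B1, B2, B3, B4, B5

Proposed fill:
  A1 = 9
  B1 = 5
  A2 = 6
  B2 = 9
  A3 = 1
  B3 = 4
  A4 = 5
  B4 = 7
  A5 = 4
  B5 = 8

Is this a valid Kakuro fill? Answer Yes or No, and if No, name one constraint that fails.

Yes

Across: 9+5=14; 6+9=15; 1+4=5; 5+7=12; 4+8=12. Down: 9+6+1+5+4=25; 5+9+4+7+8=33. No digit repeats within any run.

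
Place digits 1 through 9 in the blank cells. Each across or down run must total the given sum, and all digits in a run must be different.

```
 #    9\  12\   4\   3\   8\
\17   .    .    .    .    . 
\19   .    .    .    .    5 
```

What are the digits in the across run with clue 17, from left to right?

4 in 2 cells must be {1,3}; 3 in 2 cells must be {1,2}.
R1C5 = 8 − 5 = 3 completes the 8 down.
Given what's placed, R1C3 must be 1 to fit the 17 across and 4 down.
R1C4 = 2: the only remaining digit allowed by both the 17 across and the 3 down.
R2C3 = 4 − 1 = 3 completes the 4 down.
R2C4 = 3 − 2 = 1 completes the 3 down.
Nothing is forced directly, so branch on R2C2, whose candidates are 4 or 8. If R2C2 = 4: then R1C2 would have to be in {4,5,6,7} for the 17 across but in {8} for the 12 down — contradiction. So R2C2 = 8.
R1C2 = 12 − 8 = 4 completes the 12 down.
R2C1 = 19 − 17 = 2 completes the 19 across.
R1C1 = 17 − 10 = 7 completes the 17 across.

7, 4, 1, 2, 3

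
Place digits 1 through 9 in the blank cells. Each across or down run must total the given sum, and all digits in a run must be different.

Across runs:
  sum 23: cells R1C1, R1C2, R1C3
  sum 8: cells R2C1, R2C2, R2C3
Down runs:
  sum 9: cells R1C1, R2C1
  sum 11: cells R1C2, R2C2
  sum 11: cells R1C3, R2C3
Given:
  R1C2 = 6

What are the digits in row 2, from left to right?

23 in 3 cells must be {6,8,9}.
Given what's placed, R1C1 must be 8 to fit the 23 across and 9 down.
R1C3 = 23 − 14 = 9 completes the 23 across.
R2C1 = 9 − 8 = 1 completes the 9 down.
R2C2 = 11 − 6 = 5 completes the 11 down.
R2C3 = 8 − 6 = 2 completes the 8 across.

1 5 2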